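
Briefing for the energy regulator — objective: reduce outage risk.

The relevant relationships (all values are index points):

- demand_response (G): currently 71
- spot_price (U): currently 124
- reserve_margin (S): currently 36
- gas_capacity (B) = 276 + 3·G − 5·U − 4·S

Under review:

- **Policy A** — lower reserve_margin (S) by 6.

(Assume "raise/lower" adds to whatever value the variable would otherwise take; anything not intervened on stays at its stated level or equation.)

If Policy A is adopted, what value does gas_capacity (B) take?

-251

Policy A (S − 6):
  G = 71
  U = 124
  S = 36 − 6 = 30
  B = 276 + 3·71 − 5·124 − 4·30 = -251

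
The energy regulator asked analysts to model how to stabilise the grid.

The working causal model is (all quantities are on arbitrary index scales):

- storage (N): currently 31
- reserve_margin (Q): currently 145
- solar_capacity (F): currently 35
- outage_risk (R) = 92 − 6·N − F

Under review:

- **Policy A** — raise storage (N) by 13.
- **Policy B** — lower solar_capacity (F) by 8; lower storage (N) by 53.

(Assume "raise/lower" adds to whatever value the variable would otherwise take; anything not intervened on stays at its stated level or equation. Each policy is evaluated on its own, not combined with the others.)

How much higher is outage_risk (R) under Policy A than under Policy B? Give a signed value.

-404

Policy A (N + 13):
  N = 31 + 13 = 44
  F = 35
  R = 92 − 6·44 − 35 = -207
Policy B (F − 8, N − 53):
  N = 31 − 53 = -22
  F = 35 − 8 = 27
  R = 92 − 6·(-22) − 27 = 197
R: -207 − 197 = -404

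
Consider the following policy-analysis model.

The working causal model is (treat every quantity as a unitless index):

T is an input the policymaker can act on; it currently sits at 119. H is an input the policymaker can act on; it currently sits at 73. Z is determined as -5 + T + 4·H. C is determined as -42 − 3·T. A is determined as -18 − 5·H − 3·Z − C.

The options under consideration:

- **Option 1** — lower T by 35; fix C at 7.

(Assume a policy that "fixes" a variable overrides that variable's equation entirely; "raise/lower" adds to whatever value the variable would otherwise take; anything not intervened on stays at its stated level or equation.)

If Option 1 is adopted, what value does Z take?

Option 1 (T − 35, C := 7):
  T = 119 − 35 = 84
  H = 73
  Z = -5 + 84 + 4·73 = 371

371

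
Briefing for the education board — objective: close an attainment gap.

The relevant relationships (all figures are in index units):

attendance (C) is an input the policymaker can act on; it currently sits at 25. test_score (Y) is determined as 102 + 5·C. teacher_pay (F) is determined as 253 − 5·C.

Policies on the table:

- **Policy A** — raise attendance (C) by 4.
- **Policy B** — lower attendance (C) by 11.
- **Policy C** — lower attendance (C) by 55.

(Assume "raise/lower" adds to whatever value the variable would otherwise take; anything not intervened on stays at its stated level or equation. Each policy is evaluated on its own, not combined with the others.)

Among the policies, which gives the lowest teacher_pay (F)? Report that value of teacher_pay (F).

Policy A (C + 4):
  C = 25 + 4 = 29
  F = 253 − 5·29 = 108
Policy B (C − 11):
  C = 25 − 11 = 14
  F = 253 − 5·14 = 183
Policy C (C − 55):
  C = 25 − 55 = -30
  F = 253 − 5·(-30) = 403
Comparing — Policy A: F=108, Policy B: F=183, Policy C: F=403. Lowest is 108 (Policy A).

108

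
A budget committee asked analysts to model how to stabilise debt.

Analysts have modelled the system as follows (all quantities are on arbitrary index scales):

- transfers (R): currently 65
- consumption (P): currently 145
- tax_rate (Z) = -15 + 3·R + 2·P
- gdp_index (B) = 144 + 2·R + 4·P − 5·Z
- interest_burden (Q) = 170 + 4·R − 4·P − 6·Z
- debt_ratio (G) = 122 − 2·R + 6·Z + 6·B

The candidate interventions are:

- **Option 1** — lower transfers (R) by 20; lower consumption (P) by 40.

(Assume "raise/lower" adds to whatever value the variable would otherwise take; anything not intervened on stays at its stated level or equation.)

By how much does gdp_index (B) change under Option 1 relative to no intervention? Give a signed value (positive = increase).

Baseline:
  R = 65
  P = 145
  Z = -15 + 3·65 + 2·145 = 470
  B = 144 + 2·65 + 4·145 − 5·470 = -1496
Option 1 (R − 20, P − 40):
  R = 65 − 20 = 45
  P = 145 − 40 = 105
  Z = -15 + 3·45 + 2·105 = 330
  B = 144 + 2·45 + 4·105 − 5·330 = -996
Change in B: -996 − (-1496) = 500

500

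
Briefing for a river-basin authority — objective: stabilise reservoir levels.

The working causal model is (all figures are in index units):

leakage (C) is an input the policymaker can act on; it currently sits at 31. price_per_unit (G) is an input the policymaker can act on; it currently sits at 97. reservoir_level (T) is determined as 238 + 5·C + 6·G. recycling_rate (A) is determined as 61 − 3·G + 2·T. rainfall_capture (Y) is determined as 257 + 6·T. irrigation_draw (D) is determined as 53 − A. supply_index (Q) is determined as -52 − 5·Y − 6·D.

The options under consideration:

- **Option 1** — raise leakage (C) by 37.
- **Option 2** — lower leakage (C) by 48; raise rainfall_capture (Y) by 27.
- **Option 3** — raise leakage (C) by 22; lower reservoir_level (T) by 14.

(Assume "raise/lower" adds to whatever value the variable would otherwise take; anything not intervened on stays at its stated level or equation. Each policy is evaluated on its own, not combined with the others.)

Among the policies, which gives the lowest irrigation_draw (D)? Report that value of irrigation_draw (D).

Option 1 (C + 37):
  C = 31 + 37 = 68
  G = 97
  T = 238 + 5·68 + 6·97 = 1160
  A = 61 − 3·97 + 2·1160 = 2090
  D = 53 − 2090 = -2037
Option 2 (C − 48, Y + 27):
  C = 31 − 48 = -17
  G = 97
  T = 238 + 5·(-17) + 6·97 = 735
  A = 61 − 3·97 + 2·735 = 1240
  D = 53 − 1240 = -1187
Option 3 (C + 22, T − 14):
  C = 31 + 22 = 53
  G = 97
  T = 238 + 5·53 + 6·97 (−14 from intervention) = 1071
  A = 61 − 3·97 + 2·1071 = 1912
  D = 53 − 1912 = -1859
Comparing — Option 1: D=-2037, Option 2: D=-1187, Option 3: D=-1859. Lowest is -2037 (Option 1).

-2037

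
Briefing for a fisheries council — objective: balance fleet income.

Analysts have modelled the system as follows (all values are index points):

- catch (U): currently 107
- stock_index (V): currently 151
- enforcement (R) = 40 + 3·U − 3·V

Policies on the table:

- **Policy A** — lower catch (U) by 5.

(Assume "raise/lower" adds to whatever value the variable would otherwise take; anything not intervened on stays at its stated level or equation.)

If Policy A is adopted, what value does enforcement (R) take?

-107

Policy A (U − 5):
  U = 107 − 5 = 102
  V = 151
  R = 40 + 3·102 − 3·151 = -107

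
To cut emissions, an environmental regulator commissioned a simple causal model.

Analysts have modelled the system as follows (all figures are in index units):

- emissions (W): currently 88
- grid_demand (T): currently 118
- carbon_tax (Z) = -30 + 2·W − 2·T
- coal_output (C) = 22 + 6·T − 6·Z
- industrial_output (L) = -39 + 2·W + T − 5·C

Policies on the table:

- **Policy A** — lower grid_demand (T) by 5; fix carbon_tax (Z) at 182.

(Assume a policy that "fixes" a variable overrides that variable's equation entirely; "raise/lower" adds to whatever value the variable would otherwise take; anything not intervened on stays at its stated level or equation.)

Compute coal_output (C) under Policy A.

Policy A (T − 5, Z := 182):
  W = 88
  T = 118 − 5 = 113
  Z = 182
  C = 22 + 6·113 − 6·182 = -392

-392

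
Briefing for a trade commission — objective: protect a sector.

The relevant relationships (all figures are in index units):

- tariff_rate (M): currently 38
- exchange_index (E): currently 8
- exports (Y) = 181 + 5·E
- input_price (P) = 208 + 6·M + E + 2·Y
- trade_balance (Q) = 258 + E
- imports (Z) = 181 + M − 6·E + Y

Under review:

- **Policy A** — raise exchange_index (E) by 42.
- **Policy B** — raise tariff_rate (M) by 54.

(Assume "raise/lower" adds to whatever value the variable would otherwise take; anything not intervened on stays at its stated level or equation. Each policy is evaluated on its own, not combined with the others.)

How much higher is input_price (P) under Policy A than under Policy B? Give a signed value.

Policy A (E + 42):
  M = 38
  E = 8 + 42 = 50
  Y = 181 + 5·50 = 431
  P = 208 + 6·38 + 50 + 2·431 = 1348
Policy B (M + 54):
  M = 38 + 54 = 92
  E = 8
  Y = 181 + 5·8 = 221
  P = 208 + 6·92 + 8 + 2·221 = 1210
P: 1348 − 1210 = 138

138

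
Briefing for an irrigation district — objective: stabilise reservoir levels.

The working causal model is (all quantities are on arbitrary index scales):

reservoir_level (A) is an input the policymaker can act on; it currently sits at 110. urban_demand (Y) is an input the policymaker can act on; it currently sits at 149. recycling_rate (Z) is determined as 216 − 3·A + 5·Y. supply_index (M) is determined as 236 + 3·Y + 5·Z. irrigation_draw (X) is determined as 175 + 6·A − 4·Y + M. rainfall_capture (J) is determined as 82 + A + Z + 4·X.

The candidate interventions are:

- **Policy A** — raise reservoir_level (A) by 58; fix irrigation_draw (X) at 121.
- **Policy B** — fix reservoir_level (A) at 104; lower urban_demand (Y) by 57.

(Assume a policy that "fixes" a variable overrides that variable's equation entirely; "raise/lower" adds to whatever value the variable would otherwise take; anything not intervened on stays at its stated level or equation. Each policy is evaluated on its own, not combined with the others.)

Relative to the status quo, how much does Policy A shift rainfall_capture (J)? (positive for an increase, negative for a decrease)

Baseline:
  A = 110
  Y = 149
  Z = 216 − 3·110 + 5·149 = 631
  M = 236 + 3·149 + 5·631 = 3838
  X = 175 + 6·110 − 4·149 + 3838 = 4077
  J = 82 + 110 + 631 + 4·4077 = 17131
Policy A (A + 58, X := 121):
  A = 110 + 58 = 168
  Y = 149
  Z = 216 − 3·168 + 5·149 = 457
  M = 236 + 3·149 + 5·457 = 2968
  X = 121
  J = 82 + 168 + 457 + 4·121 = 1191
Change in J: 1191 − 17131 = -15940

-15940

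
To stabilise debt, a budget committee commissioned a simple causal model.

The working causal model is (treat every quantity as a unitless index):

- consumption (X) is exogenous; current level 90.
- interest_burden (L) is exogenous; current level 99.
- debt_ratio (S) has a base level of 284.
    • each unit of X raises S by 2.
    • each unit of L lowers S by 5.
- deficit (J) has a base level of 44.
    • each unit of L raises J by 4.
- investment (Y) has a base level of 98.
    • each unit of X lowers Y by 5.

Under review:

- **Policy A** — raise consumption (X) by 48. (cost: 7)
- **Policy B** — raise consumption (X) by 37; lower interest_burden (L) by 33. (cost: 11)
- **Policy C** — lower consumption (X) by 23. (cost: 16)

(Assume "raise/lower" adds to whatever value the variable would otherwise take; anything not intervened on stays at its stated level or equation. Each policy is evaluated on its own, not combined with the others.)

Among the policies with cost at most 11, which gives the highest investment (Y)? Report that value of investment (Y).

Policy A (X + 48):
  X = 90 + 48 = 138
  Y = 98 − 5·138 = -592
Policy B (X + 37, L − 33):
  X = 90 + 37 = 127
  Y = 98 − 5·127 = -537
Comparing — Policy A: Y=-592, Policy B: Y=-537. Highest is -537 (Policy B).

-537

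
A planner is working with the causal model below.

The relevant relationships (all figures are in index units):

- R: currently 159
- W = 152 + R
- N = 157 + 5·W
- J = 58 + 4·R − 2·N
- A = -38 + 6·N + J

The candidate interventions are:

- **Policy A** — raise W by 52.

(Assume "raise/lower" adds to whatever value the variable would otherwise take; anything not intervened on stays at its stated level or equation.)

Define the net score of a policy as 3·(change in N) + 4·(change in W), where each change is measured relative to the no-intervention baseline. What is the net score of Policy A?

Baseline:
  R = 159
  W = 152 + 159 = 311
  N = 157 + 5·311 = 1712
Policy A (W + 52):
  R = 159
  W = 152 + 159 (+52 from intervention) = 363
  N = 157 + 5·363 = 1972
ΔN = 1972 − 1712 = 260; ΔW = 363 − 311 = 52
Score = 3·260 + 4·52 = 988

988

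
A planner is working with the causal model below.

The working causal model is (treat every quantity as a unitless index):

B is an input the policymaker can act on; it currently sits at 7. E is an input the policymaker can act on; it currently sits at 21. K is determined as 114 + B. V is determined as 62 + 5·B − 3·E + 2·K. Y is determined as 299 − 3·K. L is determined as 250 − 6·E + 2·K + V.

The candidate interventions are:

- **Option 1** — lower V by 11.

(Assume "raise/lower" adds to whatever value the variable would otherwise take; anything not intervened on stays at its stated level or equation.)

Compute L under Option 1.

Option 1 (V − 11):
  B = 7
  E = 21
  K = 114 + 7 = 121
  V = 62 + 5·7 − 3·21 + 2·121 (−11 from intervention) = 265
  L = 250 − 6·21 + 2·121 + 265 = 631

631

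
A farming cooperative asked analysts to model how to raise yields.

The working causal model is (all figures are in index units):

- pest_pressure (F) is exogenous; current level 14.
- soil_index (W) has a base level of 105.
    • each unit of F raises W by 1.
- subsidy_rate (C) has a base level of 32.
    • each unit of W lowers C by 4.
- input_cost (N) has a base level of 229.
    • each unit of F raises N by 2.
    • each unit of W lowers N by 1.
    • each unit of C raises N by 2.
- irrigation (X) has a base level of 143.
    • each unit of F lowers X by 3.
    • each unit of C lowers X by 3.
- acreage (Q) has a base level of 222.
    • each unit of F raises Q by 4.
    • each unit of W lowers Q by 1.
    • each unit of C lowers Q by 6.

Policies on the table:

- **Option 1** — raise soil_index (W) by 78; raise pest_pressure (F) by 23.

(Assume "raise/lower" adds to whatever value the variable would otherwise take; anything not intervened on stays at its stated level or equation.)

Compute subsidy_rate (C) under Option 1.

-848

Option 1 (W + 78, F + 23):
  F = 14 + 23 = 37
  W = 105 + 37 (+78 from intervention) = 220
  C = 32 − 4·220 = -848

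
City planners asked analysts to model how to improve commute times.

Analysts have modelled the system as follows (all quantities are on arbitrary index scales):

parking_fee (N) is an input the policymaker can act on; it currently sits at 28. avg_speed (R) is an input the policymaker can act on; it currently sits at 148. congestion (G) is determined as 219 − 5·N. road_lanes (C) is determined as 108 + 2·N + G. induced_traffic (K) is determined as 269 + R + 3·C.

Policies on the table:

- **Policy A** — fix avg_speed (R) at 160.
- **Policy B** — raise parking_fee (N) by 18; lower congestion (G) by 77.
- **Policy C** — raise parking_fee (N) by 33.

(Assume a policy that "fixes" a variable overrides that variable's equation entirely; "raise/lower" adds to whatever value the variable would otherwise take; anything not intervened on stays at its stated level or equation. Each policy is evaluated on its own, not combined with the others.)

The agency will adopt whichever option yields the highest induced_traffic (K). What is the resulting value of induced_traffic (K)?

Policy A (R := 160):
  N = 28
  R = 160
  G = 219 − 5·28 = 79
  C = 108 + 2·28 + 79 = 243
  K = 269 + 160 + 3·243 = 1158
Policy B (N + 18, G − 77):
  N = 28 + 18 = 46
  R = 148
  G = 219 − 5·46 (−77 from intervention) = -88
  C = 108 + 2·46 + (-88) = 112
  K = 269 + 148 + 3·112 = 753
Policy C (N + 33):
  N = 28 + 33 = 61
  R = 148
  G = 219 − 5·61 = -86
  C = 108 + 2·61 + (-86) = 144
  K = 269 + 148 + 3·144 = 849
Comparing — Policy A: K=1158, Policy B: K=753, Policy C: K=849. Highest is 1158 (Policy A).

1158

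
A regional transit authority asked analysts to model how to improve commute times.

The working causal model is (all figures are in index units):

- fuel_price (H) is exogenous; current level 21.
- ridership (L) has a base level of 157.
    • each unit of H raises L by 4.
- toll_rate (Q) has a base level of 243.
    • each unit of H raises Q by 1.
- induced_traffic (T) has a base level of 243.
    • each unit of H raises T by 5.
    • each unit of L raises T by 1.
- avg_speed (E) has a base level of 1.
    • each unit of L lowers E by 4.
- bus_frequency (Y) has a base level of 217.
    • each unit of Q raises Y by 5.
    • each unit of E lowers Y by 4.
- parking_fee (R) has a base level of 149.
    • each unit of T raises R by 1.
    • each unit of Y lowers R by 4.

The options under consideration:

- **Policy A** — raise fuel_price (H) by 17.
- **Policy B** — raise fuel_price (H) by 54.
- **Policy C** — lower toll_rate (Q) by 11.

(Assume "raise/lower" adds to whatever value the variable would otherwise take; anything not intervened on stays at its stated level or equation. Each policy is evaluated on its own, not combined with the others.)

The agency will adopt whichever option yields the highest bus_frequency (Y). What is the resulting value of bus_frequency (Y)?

Policy A (H + 17):
  H = 21 + 17 = 38
  L = 157 + 4·38 = 309
  Q = 243 + 38 = 281
  E = 1 − 4·309 = -1235
  Y = 217 + 5·281 − 4·(-1235) = 6562
Policy B (H + 54):
  H = 21 + 54 = 75
  L = 157 + 4·75 = 457
  Q = 243 + 75 = 318
  E = 1 − 4·457 = -1827
  Y = 217 + 5·318 − 4·(-1827) = 9115
Policy C (Q − 11):
  H = 21
  L = 157 + 4·21 = 241
  Q = 243 + 21 (−11 from intervention) = 253
  E = 1 − 4·241 = -963
  Y = 217 + 5·253 − 4·(-963) = 5334
Comparing — Policy A: Y=6562, Policy B: Y=9115, Policy C: Y=5334. Highest is 9115 (Policy B).

9115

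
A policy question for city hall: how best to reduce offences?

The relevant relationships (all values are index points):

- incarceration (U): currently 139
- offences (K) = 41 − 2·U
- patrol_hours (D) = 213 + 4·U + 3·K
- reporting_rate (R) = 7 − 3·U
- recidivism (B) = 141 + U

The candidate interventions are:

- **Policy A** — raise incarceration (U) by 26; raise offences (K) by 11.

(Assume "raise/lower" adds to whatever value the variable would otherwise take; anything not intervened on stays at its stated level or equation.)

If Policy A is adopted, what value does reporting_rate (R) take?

Policy A (U + 26, K + 11):
  U = 139 + 26 = 165
  R = 7 − 3·165 = -488

-488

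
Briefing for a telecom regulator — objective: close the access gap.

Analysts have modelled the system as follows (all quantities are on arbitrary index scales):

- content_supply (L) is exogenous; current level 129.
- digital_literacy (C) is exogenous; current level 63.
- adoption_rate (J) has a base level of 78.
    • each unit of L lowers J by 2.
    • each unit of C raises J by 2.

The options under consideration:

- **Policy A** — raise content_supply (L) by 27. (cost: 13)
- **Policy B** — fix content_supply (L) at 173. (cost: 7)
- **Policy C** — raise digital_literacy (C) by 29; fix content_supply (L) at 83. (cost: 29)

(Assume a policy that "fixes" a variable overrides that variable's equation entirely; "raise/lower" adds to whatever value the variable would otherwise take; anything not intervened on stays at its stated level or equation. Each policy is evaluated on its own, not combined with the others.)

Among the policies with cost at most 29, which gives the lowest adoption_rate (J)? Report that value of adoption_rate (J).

Policy A (L + 27):
  L = 129 + 27 = 156
  C = 63
  J = 78 − 2·156 + 2·63 = -108
Policy B (L := 173):
  L = 173
  C = 63
  J = 78 − 2·173 + 2·63 = -142
Policy C (C + 29, L := 83):
  L = 83
  C = 63 + 29 = 92
  J = 78 − 2·83 + 2·92 = 96
Comparing — Policy A: J=-108, Policy B: J=-142, Policy C: J=96. Lowest is -142 (Policy B).

-142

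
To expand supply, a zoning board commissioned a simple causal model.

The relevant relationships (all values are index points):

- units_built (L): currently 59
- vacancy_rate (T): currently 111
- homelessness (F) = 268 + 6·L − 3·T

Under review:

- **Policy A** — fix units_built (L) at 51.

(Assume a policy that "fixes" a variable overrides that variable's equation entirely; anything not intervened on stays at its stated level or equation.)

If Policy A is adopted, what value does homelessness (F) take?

241

Policy A (L := 51):
  L = 51
  T = 111
  F = 268 + 6·51 − 3·111 = 241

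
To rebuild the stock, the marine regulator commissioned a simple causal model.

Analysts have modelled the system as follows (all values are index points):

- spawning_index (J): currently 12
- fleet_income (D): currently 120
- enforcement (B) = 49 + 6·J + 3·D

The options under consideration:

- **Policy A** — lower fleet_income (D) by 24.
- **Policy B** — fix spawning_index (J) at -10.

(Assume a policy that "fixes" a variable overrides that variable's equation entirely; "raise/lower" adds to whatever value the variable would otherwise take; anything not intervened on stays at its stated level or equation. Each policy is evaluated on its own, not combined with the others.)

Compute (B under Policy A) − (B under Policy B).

60

Policy A (D − 24):
  J = 12
  D = 120 − 24 = 96
  B = 49 + 6·12 + 3·96 = 409
Policy B (J := -10):
  J = -10
  D = 120
  B = 49 + 6·(-10) + 3·120 = 349
B: 409 − 349 = 60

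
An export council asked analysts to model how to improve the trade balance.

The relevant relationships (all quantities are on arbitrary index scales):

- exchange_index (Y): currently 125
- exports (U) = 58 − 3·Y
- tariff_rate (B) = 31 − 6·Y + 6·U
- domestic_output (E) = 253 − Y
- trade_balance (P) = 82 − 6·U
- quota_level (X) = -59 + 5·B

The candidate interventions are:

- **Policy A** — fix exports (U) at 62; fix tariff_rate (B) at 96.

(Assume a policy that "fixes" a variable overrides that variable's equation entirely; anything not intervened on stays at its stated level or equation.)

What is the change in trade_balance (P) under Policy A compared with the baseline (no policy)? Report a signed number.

-2274

Baseline:
  Y = 125
  U = 58 − 3·125 = -317
  P = 82 − 6·(-317) = 1984
Policy A (U := 62, B := 96):
  Y = 125
  U = 62
  P = 82 − 6·62 = -290
Change in P: -290 − 1984 = -2274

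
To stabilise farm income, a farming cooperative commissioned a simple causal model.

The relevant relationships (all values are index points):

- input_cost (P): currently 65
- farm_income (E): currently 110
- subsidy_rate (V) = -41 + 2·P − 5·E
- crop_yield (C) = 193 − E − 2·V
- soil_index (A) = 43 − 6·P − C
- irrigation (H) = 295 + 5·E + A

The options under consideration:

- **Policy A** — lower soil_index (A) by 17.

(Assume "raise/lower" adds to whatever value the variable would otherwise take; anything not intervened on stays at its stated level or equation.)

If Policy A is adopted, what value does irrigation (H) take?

Policy A (A − 17):
  P = 65
  E = 110
  V = -41 + 2·65 − 5·110 = -461
  C = 193 − 110 − 2·(-461) = 1005
  A = 43 − 6·65 − 1005 (−17 from intervention) = -1369
  H = 295 + 5·110 + (-1369) = -524

-524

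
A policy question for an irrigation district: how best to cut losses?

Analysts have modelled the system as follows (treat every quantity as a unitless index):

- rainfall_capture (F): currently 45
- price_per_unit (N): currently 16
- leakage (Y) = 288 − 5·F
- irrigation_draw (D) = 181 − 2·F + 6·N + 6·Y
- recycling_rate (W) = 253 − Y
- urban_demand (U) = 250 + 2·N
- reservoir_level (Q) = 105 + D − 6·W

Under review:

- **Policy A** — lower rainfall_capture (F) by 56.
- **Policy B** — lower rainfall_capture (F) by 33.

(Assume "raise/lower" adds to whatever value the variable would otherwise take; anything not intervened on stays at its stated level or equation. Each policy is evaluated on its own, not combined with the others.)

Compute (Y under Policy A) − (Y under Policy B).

115

Policy A (F − 56):
  F = 45 − 56 = -11
  Y = 288 − 5·(-11) = 343
Policy B (F − 33):
  F = 45 − 33 = 12
  Y = 288 − 5·12 = 228
Y: 343 − 228 = 115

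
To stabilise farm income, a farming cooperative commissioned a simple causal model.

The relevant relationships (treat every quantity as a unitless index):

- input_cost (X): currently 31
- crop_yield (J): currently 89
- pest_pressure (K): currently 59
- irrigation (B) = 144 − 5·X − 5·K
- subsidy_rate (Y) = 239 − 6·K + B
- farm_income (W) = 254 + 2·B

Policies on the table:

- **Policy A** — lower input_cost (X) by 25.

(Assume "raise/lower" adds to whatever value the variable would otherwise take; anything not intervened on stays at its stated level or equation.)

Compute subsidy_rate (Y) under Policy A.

-296

Policy A (X − 25):
  X = 31 − 25 = 6
  K = 59
  B = 144 − 5·6 − 5·59 = -181
  Y = 239 − 6·59 + (-181) = -296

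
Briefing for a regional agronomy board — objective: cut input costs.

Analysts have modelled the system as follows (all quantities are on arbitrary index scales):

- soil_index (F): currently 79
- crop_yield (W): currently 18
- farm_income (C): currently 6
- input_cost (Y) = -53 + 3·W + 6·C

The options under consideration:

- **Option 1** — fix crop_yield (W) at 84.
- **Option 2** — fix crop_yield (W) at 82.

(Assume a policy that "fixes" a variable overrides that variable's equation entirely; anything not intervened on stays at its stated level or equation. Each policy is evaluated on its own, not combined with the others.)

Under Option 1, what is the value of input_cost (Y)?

235

Option 1 (W := 84):
  W = 84
  C = 6
  Y = -53 + 3·84 + 6·6 = 235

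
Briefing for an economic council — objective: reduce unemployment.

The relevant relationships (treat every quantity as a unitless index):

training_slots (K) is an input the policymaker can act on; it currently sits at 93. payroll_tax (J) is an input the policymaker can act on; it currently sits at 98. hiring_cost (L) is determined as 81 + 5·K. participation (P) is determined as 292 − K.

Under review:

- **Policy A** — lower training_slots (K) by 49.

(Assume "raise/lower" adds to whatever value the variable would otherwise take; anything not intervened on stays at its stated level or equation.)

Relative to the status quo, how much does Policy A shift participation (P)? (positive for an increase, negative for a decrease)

49

Baseline:
  K = 93
  P = 292 − 93 = 199
Policy A (K − 49):
  K = 93 − 49 = 44
  P = 292 − 44 = 248
Change in P: 248 − 199 = 49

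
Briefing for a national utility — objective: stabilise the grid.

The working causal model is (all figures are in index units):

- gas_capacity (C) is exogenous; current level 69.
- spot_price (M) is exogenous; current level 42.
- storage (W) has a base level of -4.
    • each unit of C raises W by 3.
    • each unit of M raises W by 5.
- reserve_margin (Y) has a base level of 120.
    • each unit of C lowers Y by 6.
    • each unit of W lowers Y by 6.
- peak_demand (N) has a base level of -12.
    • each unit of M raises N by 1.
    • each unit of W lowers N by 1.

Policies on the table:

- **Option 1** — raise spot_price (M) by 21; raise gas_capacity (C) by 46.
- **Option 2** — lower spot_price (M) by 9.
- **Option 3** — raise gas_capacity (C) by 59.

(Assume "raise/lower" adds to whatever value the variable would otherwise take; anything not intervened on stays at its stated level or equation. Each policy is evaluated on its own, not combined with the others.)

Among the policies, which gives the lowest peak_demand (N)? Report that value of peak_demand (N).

Option 1 (M + 21, C + 46):
  C = 69 + 46 = 115
  M = 42 + 21 = 63
  W = -4 + 3·115 + 5·63 = 656
  N = -12 + 63 − 656 = -605
Option 2 (M − 9):
  C = 69
  M = 42 − 9 = 33
  W = -4 + 3·69 + 5·33 = 368
  N = -12 + 33 − 368 = -347
Option 3 (C + 59):
  C = 69 + 59 = 128
  M = 42
  W = -4 + 3·128 + 5·42 = 590
  N = -12 + 42 − 590 = -560
Comparing — Option 1: N=-605, Option 2: N=-347, Option 3: N=-560. Lowest is -605 (Option 1).

-605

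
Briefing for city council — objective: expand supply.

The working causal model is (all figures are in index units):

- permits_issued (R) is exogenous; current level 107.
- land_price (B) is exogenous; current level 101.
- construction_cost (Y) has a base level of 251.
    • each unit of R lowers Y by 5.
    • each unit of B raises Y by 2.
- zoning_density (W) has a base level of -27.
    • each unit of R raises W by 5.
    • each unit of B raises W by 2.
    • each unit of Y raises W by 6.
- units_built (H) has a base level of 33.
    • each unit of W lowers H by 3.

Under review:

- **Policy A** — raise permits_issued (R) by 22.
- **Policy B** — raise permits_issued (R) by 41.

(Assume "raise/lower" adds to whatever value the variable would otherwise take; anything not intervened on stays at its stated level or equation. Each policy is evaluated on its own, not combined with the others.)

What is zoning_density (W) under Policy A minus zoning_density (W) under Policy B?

475

Policy A (R + 22):
  R = 107 + 22 = 129
  B = 101
  Y = 251 − 5·129 + 2·101 = -192
  W = -27 + 5·129 + 2·101 + 6·(-192) = -332
Policy B (R + 41):
  R = 107 + 41 = 148
  B = 101
  Y = 251 − 5·148 + 2·101 = -287
  W = -27 + 5·148 + 2·101 + 6·(-287) = -807
W: -332 − (-807) = 475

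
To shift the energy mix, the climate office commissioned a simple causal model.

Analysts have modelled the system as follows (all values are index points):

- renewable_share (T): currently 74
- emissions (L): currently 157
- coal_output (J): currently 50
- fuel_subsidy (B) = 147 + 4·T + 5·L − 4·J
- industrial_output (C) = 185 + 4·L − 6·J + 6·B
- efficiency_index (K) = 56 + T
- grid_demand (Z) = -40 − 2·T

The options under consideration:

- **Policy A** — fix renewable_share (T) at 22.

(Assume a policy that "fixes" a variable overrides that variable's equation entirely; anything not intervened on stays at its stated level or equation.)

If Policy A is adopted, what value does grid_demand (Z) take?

Policy A (T := 22):
  T = 22
  Z = -40 − 2·22 = -84

-84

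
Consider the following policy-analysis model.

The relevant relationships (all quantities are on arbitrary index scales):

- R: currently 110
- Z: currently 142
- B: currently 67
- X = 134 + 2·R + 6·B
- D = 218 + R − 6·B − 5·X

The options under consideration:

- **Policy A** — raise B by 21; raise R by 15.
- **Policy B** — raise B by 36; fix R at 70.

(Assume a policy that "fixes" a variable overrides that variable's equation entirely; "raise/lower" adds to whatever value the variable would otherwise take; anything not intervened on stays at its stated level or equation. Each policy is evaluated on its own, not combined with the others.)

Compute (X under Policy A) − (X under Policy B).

Policy A (B + 21, R + 15):
  R = 110 + 15 = 125
  B = 67 + 21 = 88
  X = 134 + 2·125 + 6·88 = 912
Policy B (B + 36, R := 70):
  R = 70
  B = 67 + 36 = 103
  X = 134 + 2·70 + 6·103 = 892
X: 912 − 892 = 20

20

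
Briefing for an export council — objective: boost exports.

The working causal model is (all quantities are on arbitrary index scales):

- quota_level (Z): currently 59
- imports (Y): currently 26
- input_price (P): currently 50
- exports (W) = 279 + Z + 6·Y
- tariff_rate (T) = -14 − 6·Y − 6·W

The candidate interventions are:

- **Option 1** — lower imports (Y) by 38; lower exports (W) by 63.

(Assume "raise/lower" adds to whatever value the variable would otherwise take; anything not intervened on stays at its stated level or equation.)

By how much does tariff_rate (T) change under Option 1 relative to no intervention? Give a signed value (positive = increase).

Baseline:
  Z = 59
  Y = 26
  W = 279 + 59 + 6·26 = 494
  T = -14 − 6·26 − 6·494 = -3134
Option 1 (Y − 38, W − 63):
  Z = 59
  Y = 26 − 38 = -12
  W = 279 + 59 + 6·(-12) (−63 from intervention) = 203
  T = -14 − 6·(-12) − 6·203 = -1160
Change in T: -1160 − (-3134) = 1974

1974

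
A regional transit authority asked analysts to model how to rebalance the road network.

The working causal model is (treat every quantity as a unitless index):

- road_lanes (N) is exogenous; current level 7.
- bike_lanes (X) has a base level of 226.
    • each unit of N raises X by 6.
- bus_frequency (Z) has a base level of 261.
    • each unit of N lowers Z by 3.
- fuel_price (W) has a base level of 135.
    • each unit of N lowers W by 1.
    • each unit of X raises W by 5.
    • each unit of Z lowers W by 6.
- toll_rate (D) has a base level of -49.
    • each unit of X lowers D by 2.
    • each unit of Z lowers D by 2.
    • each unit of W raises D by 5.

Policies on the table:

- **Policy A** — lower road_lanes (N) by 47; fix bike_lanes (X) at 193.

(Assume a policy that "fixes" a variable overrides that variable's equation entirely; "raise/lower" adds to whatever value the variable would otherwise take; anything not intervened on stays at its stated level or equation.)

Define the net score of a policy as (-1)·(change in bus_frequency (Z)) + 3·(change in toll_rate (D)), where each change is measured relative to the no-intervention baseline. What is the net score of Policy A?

Baseline:
  N = 7
  X = 226 + 6·7 = 268
  Z = 261 − 3·7 = 240
  W = 135 − 7 + 5·268 − 6·240 = 28
  D = -49 − 2·268 − 2·240 + 5·28 = -925
Policy A (N − 47, X := 193):
  N = 7 − 47 = -40
  X = 193
  Z = 261 − 3·(-40) = 381
  W = 135 − (-40) + 5·193 − 6·381 = -1146
  D = -49 − 2·193 − 2·381 + 5·(-1146) = -6927
ΔZ = 381 − 240 = 141; ΔD = -6927 − (-925) = -6002
Score = (-1)·141 + 3·(-6002) = -18147

-18147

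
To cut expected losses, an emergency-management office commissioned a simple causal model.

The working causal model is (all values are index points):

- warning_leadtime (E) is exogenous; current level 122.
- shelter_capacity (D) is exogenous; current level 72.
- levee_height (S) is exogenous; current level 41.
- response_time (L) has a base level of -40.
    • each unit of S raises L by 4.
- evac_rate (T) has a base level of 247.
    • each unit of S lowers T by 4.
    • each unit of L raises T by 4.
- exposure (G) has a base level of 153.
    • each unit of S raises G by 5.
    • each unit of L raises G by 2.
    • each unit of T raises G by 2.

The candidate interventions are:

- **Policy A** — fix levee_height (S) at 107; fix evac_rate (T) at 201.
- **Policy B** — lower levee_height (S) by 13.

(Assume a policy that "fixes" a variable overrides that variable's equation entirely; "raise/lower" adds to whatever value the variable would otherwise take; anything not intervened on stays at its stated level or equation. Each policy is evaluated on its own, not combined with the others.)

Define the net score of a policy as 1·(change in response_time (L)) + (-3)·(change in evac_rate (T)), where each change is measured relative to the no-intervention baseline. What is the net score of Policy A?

Baseline:
  S = 41
  L = -40 + 4·41 = 124
  T = 247 − 4·41 + 4·124 = 579
Policy A (S := 107, T := 201):
  S = 107
  L = -40 + 4·107 = 388
  T = 201
ΔL = 388 − 124 = 264; ΔT = 201 − 579 = -378
Score = 1·264 + (-3)·(-378) = 1398

1398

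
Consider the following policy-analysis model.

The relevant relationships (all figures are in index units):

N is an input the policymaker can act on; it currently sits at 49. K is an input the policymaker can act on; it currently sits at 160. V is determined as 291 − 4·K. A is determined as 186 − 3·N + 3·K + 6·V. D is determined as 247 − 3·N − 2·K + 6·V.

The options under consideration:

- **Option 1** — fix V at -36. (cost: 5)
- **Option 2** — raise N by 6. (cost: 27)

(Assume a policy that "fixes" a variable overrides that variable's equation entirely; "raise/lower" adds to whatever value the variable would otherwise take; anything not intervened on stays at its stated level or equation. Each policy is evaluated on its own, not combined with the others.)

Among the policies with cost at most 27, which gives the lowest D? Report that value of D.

Option 1 (V := -36):
  N = 49
  K = 160
  V = -36
  D = 247 − 3·49 − 2·160 + 6·(-36) = -436
Option 2 (N + 6):
  N = 49 + 6 = 55
  K = 160
  V = 291 − 4·160 = -349
  D = 247 − 3·55 − 2·160 + 6·(-349) = -2332
Comparing — Option 1: D=-436, Option 2: D=-2332. Lowest is -2332 (Option 2).

-2332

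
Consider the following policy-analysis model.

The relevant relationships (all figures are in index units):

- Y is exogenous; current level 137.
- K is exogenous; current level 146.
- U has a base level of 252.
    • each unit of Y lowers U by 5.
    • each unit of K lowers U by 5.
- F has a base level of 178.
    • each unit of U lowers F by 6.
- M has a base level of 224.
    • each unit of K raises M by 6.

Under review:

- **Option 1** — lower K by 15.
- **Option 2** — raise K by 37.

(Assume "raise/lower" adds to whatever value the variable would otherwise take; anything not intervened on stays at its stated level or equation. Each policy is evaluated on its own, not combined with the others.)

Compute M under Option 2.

Option 2 (K + 37):
  K = 146 + 37 = 183
  M = 224 + 6·183 = 1322

1322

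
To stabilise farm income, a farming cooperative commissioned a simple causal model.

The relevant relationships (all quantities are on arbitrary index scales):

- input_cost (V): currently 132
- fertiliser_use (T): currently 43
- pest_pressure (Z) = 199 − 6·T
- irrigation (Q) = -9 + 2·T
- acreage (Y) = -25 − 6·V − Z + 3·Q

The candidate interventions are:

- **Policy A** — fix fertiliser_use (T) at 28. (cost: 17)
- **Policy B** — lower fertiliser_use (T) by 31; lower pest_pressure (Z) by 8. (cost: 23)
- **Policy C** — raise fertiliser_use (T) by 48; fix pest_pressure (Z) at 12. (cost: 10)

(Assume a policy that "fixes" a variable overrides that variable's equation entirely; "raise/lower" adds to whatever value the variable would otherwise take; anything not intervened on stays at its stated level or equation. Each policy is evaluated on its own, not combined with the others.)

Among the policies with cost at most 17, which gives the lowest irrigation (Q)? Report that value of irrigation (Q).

47

Policy A (T := 28):
  T = 28
  Q = -9 + 2·28 = 47
Policy C (T + 48, Z := 12):
  T = 43 + 48 = 91
  Q = -9 + 2·91 = 173
Comparing — Policy A: Q=47, Policy C: Q=173. Lowest is 47 (Policy A).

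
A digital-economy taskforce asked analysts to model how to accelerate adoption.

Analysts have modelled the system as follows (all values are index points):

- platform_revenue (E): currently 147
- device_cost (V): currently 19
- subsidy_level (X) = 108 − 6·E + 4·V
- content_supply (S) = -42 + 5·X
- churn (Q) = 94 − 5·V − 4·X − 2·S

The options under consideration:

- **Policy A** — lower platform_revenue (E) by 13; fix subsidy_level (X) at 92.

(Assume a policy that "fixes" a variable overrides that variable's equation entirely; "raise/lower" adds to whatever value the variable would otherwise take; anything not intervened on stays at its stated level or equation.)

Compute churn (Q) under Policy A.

-1205

Policy A (E − 13, X := 92):
  E = 147 − 13 = 134
  V = 19
  X = 92
  S = -42 + 5·92 = 418
  Q = 94 − 5·19 − 4·92 − 2·418 = -1205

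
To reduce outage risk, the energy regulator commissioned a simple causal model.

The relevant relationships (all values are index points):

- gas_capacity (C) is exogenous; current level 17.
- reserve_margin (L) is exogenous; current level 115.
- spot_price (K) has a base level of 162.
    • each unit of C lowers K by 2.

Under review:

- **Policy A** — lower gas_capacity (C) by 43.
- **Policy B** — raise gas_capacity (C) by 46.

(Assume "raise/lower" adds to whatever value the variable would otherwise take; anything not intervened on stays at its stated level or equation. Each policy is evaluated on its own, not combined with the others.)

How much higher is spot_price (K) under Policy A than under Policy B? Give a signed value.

Policy A (C − 43):
  C = 17 − 43 = -26
  K = 162 − 2·(-26) = 214
Policy B (C + 46):
  C = 17 + 46 = 63
  K = 162 − 2·63 = 36
K: 214 − 36 = 178

178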